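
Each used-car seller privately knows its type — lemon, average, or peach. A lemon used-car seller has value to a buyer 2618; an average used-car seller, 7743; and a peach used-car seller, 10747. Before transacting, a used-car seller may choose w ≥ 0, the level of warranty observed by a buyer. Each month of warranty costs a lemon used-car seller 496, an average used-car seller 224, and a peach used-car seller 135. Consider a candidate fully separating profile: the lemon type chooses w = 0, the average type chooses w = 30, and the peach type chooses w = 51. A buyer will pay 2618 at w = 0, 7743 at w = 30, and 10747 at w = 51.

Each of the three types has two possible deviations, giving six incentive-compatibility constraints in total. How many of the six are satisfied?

Average (own payoff 7743 − 224×30 = 1023): to w=0 gives 2618 → profitable ✗; to w=51 gives 10747 − 224×51 = -677 → no gain ✓.
Peach (own payoff 10747 − 135×51 = 3862): to w=0 gives 2618 → no gain ✓; to w=30 gives 7743 − 135×30 = 3693 → no gain ✓.
Lemon (own payoff 2618): to w=30 gives 7743 − 496×30 = -7137 → no gain ✓; to w=51 gives 10747 − 496×51 = -14549 → no gain ✓.
5 of the 6 constraints hold; not an equilibrium.

5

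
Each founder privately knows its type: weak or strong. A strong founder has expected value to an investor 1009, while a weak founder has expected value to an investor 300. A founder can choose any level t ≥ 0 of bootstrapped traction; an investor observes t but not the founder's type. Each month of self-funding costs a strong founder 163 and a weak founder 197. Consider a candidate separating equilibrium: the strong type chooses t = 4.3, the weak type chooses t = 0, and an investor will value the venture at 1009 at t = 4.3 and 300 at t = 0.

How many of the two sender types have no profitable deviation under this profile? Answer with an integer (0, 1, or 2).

Weak type: stay at 0 → 300; mimic → 1009 − 197 × 4.3 = 161.9. IC holds (300 ≥ 161.9).
Strong type: signal → 1009 − 163 × 4.3 = 308.1; deviate to 0 → 300. IC holds (308.1 ≥ 300).
2 of 2 constraints hold, so this is a separating equilibrium.

2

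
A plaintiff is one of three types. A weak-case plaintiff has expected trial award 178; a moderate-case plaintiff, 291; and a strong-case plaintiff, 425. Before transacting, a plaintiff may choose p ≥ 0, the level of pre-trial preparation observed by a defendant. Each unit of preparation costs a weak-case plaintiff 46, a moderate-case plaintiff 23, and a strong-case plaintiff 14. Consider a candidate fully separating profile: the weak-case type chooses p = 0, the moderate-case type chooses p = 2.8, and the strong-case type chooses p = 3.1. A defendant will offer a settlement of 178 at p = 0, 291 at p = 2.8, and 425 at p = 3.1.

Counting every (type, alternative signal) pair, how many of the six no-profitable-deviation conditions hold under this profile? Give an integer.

4

Moderate-case (own payoff 291 − 23×2.8 = 226.6): to p=0 gives 178 → no gain ✓; to p=3.1 gives 425 − 23×3.1 = 353.7 → profitable ✗.
Strong-case (own payoff 425 − 14×3.1 = 381.6): to p=0 gives 178 → no gain ✓; to p=2.8 gives 291 − 14×2.8 = 251.8 → no gain ✓.
Weak-case (own payoff 178): to p=2.8 gives 291 − 46×2.8 = 162.2 → no gain ✓; to p=3.1 gives 425 − 46×3.1 = 282.4 → profitable ✗.
4 of the 6 constraints hold; not an equilibrium.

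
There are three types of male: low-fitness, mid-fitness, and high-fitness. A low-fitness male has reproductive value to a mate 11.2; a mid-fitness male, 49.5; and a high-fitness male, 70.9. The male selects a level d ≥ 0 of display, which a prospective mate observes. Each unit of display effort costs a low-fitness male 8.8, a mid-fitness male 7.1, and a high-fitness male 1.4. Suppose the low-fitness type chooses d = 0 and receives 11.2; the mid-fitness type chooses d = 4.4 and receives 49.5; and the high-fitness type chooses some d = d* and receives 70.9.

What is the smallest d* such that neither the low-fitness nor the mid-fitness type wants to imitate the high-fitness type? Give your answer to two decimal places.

Low-fitness type (on-path payoff 11.2) won't mimic when 11.2 ≥ 70.9 − 8.8·d*, i.e. d* ≥ 6.78.
Mid-fitness type (on-path payoff 49.5 − 7.1×4.4 = 18.26) won't mimic when 18.26 ≥ 70.9 − 7.1·d*, i.e. d* ≥ 7.41.
Both must hold, so d* = max(6.78, 7.41) = 7.41. The mid-fitness type's constraint binds.

7.41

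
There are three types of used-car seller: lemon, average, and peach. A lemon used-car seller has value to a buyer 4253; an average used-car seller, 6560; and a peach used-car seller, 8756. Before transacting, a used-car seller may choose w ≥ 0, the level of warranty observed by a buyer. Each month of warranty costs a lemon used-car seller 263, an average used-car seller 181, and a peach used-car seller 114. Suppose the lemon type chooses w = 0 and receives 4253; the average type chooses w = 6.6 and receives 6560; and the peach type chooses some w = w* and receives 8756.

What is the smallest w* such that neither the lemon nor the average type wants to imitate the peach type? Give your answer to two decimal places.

Lemon type (on-path payoff 4253) won't mimic when 4253 ≥ 8756 − 263·w*, i.e. w* ≥ 17.12.
Average type (on-path payoff 6560 − 181×6.6 = 5365.4) won't mimic when 5365.4 ≥ 8756 − 181·w*, i.e. w* ≥ 18.73.
Both must hold, so w* = max(17.12, 18.73) = 18.73. The average type's constraint binds.

18.73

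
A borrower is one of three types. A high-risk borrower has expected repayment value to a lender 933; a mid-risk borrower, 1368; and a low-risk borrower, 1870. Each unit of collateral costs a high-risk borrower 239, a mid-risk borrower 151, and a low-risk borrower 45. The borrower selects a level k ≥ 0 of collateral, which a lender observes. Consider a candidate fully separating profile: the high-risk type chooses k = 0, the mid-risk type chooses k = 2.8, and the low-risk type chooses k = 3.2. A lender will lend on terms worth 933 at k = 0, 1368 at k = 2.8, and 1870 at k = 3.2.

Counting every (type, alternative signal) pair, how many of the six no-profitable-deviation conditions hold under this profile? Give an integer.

High-risk (own payoff 933): to k=2.8 gives 1368 − 239×2.8 = 698.8 → no gain ✓; to k=3.2 gives 1870 − 239×3.2 = 1105.2 → profitable ✗.
Low-risk (own payoff 1870 − 45×3.2 = 1726): to k=0 gives 933 → no gain ✓; to k=2.8 gives 1368 − 45×2.8 = 1242 → no gain ✓.
Mid-risk (own payoff 1368 − 151×2.8 = 945.2): to k=0 gives 933 → no gain ✓; to k=3.2 gives 1870 − 151×3.2 = 1386.8 → profitable ✗.
4 of the 6 constraints hold; not an equilibrium.

4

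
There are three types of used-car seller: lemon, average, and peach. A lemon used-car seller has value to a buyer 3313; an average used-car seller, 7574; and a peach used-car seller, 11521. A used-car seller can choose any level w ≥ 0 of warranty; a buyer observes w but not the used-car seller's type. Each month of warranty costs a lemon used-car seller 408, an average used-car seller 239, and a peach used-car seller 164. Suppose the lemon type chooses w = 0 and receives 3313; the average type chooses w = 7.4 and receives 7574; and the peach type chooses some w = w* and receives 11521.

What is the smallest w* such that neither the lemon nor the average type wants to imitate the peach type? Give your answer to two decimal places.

23.91

Average type (on-path payoff 7574 − 239×7.4 = 5805.4) won't mimic when 5805.4 ≥ 11521 − 239·w*, i.e. w* ≥ 23.91.
Lemon type (on-path payoff 3313) won't mimic when 3313 ≥ 11521 − 408·w*, i.e. w* ≥ 20.12.
Both must hold, so w* = max(20.12, 23.91) = 23.91. The average type's constraint binds.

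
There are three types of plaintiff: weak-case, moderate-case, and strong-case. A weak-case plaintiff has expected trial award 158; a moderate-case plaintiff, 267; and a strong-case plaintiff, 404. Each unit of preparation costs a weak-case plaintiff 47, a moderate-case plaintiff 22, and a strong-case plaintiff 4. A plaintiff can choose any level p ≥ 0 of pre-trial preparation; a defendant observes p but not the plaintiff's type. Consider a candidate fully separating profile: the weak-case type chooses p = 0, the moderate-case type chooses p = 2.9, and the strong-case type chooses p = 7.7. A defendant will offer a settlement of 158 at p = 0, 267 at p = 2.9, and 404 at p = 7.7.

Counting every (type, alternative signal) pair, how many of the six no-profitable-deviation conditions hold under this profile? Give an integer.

Weak-case (own payoff 158): to p=2.9 gives 267 − 47×2.9 = 130.7 → no gain ✓; to p=7.7 gives 404 − 47×7.7 = 42.1 → no gain ✓.
Strong-case (own payoff 404 − 4×7.7 = 373.2): to p=0 gives 158 → no gain ✓; to p=2.9 gives 267 − 4×2.9 = 255.4 → no gain ✓.
Moderate-case (own payoff 267 − 22×2.9 = 203.2): to p=0 gives 158 → no gain ✓; to p=7.7 gives 404 − 22×7.7 = 234.6 → profitable ✗.
5 of the 6 constraints hold; not an equilibrium.

5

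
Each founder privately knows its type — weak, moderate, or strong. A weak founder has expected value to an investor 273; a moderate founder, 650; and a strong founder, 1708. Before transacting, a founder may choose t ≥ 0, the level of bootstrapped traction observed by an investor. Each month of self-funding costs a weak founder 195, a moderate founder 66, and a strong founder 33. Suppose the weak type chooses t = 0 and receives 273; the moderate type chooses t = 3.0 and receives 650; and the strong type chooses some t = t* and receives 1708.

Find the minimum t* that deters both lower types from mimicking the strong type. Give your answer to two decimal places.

19.03

Moderate type (on-path payoff 650 − 66×3.0 = 452) won't mimic when 452 ≥ 1708 − 66·t*, i.e. t* ≥ 19.03.
Weak type (on-path payoff 273) won't mimic when 273 ≥ 1708 − 195·t*, i.e. t* ≥ 7.36.
Both must hold, so t* = max(7.36, 19.03) = 19.03. The moderate type's constraint binds.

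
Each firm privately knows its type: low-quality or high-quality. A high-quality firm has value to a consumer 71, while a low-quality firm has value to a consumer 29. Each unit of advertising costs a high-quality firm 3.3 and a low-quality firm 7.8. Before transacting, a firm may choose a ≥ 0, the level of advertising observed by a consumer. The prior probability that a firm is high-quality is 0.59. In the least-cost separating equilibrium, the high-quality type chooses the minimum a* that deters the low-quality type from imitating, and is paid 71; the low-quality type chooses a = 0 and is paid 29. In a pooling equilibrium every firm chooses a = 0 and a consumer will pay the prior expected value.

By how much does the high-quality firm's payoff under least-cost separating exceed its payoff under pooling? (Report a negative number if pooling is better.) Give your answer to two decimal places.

Least-cost separating signal: a* solves 29 = 71 − 7.8·a*, so a* = (71 − 29)/7.8 ≈ 5.3846.
High-quality type's separating payoff: 71 − 3.3 × a* = 71 − 3.3 × (71 − 29)/7.8 = 71 − 138.6/7.8 ≈ 53.2308.
Pooling payoff: 0.59 × 71 + 0.41 × 29 = 53.78.
Difference: 53.2308 − 53.78 = -0.5492, i.e. -0.55 to two decimal places.
The high-quality type would prefer the pooling outcome.

-0.55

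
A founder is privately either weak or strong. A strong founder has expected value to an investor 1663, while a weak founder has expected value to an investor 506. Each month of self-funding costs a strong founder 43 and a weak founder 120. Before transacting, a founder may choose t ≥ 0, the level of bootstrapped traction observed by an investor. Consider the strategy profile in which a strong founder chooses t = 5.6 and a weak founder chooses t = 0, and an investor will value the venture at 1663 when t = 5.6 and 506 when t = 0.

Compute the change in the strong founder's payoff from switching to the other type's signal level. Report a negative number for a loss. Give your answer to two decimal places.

-916.20

Playing t = 5.6 the strong founder receives 1663 − 43 × 5.6 = 1422.2.
Deviating to t = 0 yields 506 instead.
Gain from deviating: 506 − 1422.2 = -916.20.
The gain is negative, so the strong type's incentive-compatibility constraint is satisfied.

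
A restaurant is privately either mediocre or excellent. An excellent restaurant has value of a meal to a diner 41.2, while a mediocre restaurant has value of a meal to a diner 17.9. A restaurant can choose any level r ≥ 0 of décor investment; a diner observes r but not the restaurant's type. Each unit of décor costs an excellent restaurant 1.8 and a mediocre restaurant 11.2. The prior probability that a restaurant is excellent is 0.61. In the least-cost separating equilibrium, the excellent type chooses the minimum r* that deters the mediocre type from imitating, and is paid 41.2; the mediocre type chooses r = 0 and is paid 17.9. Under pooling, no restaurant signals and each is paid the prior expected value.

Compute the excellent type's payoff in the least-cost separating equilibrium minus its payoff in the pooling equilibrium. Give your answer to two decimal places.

Least-cost separating signal: r* solves 17.9 = 41.2 − 11.2·r*, so r* = (41.2 − 17.9)/11.2 ≈ 2.0804.
Excellent type's separating payoff: 41.2 − 1.8 × r* = 41.2 − 1.8 × (41.2 − 17.9)/11.2 = 41.2 − 41.94/11.2 ≈ 37.4554.
Pooling payoff: 0.61 × 41.2 + 0.39 × 17.9 = 32.113.
Difference: 37.4554 − 32.113 = 5.3424, i.e. 5.34 to two decimal places.
The excellent type prefers to separate.

5.34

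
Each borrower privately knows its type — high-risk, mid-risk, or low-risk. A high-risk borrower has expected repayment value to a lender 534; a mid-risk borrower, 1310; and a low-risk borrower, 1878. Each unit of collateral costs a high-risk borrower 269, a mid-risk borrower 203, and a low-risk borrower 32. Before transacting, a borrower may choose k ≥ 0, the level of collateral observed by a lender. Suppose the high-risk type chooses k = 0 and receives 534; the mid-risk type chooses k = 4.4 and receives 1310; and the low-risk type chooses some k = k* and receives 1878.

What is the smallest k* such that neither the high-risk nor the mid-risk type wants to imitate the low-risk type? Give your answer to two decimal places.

High-risk type (on-path payoff 534) won't mimic when 534 ≥ 1878 − 269·k*, i.e. k* ≥ 5.00.
Mid-risk type (on-path payoff 1310 − 203×4.4 = 416.8) won't mimic when 416.8 ≥ 1878 − 203·k*, i.e. k* ≥ 7.20.
Both must hold, so k* = max(5.00, 7.20) = 7.20. The mid-risk type's constraint binds.

7.20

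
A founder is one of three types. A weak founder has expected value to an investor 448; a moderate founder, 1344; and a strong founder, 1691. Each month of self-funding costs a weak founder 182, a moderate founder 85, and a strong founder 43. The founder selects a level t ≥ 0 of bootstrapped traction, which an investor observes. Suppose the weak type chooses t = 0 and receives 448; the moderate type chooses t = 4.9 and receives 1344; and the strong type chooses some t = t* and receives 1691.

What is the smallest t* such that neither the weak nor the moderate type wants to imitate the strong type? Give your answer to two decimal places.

8.98

Weak type (on-path payoff 448) won't mimic when 448 ≥ 1691 − 182·t*, i.e. t* ≥ 6.83.
Moderate type (on-path payoff 1344 − 85×4.9 = 927.5) won't mimic when 927.5 ≥ 1691 − 85·t*, i.e. t* ≥ 8.98.
Both must hold, so t* = max(6.83, 8.98) = 8.98. The moderate type's constraint binds.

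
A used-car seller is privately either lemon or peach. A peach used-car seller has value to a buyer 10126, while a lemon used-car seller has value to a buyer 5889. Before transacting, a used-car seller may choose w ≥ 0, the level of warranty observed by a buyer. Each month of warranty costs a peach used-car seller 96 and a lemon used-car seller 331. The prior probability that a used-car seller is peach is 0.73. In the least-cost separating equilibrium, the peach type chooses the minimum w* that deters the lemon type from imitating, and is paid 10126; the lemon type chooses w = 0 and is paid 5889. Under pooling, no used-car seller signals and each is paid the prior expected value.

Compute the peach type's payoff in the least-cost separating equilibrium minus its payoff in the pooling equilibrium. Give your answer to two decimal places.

Least-cost separating signal: w* solves 5889 = 10126 − 331·w*, so w* = (10126 − 5889)/331 ≈ 12.8006.
Peach type's separating payoff: 10126 − 96 × w* = 10126 − 96 × (10126 − 5889)/331 = 10126 − 406752/331 ≈ 8897.1420.
Pooling payoff: 0.73 × 10126 + 0.27 × 5889 = 8982.01.
Difference: 8897.1420 − 8982.01 = -84.868, i.e. -84.87 to two decimal places.
The peach type would prefer the pooling outcome.

-84.87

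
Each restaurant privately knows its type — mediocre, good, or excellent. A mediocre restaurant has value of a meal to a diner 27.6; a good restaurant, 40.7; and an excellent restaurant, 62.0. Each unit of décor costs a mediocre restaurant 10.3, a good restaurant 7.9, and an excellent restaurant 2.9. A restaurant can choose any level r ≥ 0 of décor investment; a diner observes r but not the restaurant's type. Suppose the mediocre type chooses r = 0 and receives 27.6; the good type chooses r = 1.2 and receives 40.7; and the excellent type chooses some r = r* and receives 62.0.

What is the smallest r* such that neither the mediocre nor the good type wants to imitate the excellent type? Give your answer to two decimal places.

Good type (on-path payoff 40.7 − 7.9×1.2 = 31.22) won't mimic when 31.22 ≥ 62.0 − 7.9·r*, i.e. r* ≥ 3.90.
Mediocre type (on-path payoff 27.6) won't mimic when 27.6 ≥ 62.0 − 10.3·r*, i.e. r* ≥ 3.34.
Both must hold, so r* = max(3.34, 3.90) = 3.90. The good type's constraint binds.

3.90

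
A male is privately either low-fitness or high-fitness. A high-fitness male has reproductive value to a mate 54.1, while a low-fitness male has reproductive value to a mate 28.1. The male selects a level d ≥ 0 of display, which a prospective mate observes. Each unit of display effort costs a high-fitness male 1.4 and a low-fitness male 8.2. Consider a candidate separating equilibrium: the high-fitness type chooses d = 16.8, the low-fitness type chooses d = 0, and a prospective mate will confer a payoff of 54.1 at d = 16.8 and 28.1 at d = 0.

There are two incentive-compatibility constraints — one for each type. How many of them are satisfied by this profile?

High-fitness type: signal → 54.1 − 1.4 × 16.8 = 30.58; deviate to 0 → 28.1. IC holds (30.58 ≥ 28.1).
Low-fitness type: stay at 0 → 28.1; mimic → 54.1 − 8.2 × 16.8 = -83.66. IC holds (28.1 ≥ -83.66).
2 of 2 constraints hold, so this is a separating equilibrium.

2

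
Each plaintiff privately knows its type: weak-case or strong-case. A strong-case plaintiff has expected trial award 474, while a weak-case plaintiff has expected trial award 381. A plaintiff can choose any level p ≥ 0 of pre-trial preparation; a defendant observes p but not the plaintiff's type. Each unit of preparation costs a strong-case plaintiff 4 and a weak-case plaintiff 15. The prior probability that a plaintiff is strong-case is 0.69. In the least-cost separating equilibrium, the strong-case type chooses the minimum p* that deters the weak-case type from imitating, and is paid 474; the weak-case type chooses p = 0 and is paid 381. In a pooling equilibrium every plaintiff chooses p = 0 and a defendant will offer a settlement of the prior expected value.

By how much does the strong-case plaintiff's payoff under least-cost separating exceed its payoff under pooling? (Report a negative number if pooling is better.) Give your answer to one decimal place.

4.0

Least-cost separating signal: p* solves 381 = 474 − 15·p*, so p* = (474 − 381)/15 = 6.2.
Strong-case type's separating payoff: 474 − 4 × p* = 474 − 4 × (474 − 381)/15 = 474 − 372/15 = 449.2.
Pooling payoff: 0.69 × 474 + 0.31 × 381 = 445.17.
Difference: 449.2 − 445.17 = 4.03, i.e. 4.0 to one decimal place.
The strong-case type prefers to separate.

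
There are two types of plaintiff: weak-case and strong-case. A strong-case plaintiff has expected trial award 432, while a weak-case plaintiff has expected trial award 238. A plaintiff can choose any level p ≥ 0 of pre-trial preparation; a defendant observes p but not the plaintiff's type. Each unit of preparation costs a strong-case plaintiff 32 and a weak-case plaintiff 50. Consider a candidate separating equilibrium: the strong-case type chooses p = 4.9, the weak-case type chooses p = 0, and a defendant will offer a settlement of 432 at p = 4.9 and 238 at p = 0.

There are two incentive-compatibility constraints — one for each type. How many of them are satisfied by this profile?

Weak-case type: stay at 0 → 238; mimic → 432 − 50 × 4.9 = 187. IC holds (238 ≥ 187).
Strong-case type: signal → 432 − 32 × 4.9 = 275.2; deviate to 0 → 238. IC holds (275.2 ≥ 238).
2 of 2 constraints hold, so this is a separating equilibrium.

2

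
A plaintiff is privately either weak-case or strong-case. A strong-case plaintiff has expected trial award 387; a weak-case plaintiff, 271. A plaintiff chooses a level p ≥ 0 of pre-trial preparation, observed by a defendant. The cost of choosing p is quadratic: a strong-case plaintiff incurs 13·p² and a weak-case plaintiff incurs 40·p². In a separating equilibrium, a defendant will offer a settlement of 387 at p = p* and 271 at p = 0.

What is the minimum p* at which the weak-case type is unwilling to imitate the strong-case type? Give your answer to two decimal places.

1.70

The weak-case type at p = 0 receives 271; imitating at p* yields 387 − 40·p*².
Indifference: 271 = 387 − 40·p*², so p*² = (387 − 271) / 40 = 2.9.
p* = √2.9 ≈ 1.70.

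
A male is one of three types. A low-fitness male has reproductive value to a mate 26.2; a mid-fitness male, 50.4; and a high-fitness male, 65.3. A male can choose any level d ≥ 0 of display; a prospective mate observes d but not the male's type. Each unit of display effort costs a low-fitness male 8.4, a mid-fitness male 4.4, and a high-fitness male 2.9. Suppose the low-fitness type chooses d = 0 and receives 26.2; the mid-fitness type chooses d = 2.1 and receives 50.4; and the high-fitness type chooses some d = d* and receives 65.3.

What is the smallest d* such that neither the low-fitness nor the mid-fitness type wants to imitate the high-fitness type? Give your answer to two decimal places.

Low-fitness type (on-path payoff 26.2) won't mimic when 26.2 ≥ 65.3 − 8.4·d*, i.e. d* ≥ 4.65.
Mid-fitness type (on-path payoff 50.4 − 4.4×2.1 = 41.16) won't mimic when 41.16 ≥ 65.3 − 4.4·d*, i.e. d* ≥ 5.49.
Both must hold, so d* = max(4.65, 5.49) = 5.49. The mid-fitness type's constraint binds.

5.49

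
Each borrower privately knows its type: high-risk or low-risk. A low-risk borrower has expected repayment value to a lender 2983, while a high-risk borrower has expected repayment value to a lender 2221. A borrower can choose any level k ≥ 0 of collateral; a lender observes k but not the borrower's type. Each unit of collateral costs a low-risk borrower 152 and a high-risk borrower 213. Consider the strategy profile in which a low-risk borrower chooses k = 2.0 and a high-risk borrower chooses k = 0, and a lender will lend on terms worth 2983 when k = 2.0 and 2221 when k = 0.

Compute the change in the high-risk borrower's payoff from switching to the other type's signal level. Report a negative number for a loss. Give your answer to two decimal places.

336.00

Playing k = 0 the high-risk borrower receives 2221.
Deviating to k = 2.0 brings payment 2983 at cost 213 × 2.0 = 426, netting 2557.
Gain from deviating: 2557 − 2221 = 336.00.
The gain is positive, so the high-risk type's incentive-compatibility constraint is violated — this profile is not a separating equilibrium.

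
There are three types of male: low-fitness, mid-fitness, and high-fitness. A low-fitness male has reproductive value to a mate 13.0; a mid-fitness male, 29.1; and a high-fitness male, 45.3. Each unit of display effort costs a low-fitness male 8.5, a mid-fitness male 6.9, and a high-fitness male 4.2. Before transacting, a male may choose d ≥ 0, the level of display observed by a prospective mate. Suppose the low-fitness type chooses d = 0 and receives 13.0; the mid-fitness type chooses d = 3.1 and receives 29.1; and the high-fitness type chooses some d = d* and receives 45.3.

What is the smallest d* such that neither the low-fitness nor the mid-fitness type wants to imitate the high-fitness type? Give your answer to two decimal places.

5.45

Mid-fitness type (on-path payoff 29.1 − 6.9×3.1 = 7.71) won't mimic when 7.71 ≥ 45.3 − 6.9·d*, i.e. d* ≥ 5.45.
Low-fitness type (on-path payoff 13.0) won't mimic when 13.0 ≥ 45.3 − 8.5·d*, i.e. d* ≥ 3.80.
Both must hold, so d* = max(3.80, 5.45) = 5.45. The mid-fitness type's constraint binds.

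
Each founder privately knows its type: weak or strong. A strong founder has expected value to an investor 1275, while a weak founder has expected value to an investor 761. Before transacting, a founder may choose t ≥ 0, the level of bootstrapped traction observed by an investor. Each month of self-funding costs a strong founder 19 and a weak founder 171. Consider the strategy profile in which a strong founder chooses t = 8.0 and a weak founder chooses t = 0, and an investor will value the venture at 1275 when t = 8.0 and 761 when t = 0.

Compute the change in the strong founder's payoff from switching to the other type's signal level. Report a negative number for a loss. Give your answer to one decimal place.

Playing t = 8.0 the strong founder receives 1275 − 19 × 8.0 = 1123.
Deviating to t = 0 yields 761 instead.
Gain from deviating: 761 − 1123 = -362.0.
The gain is negative, so the strong type's incentive-compatibility constraint is satisfied.

-362.0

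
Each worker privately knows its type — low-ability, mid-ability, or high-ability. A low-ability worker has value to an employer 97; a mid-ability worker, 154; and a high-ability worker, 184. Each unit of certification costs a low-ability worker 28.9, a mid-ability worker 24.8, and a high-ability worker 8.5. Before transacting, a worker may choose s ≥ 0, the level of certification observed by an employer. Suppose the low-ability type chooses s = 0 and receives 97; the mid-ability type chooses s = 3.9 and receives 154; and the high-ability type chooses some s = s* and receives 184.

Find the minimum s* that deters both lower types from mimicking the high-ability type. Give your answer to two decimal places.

5.11

Low-ability type (on-path payoff 97) won't mimic when 97 ≥ 184 − 28.9·s*, i.e. s* ≥ 3.01.
Mid-ability type (on-path payoff 154 − 24.8×3.9 = 57.28) won't mimic when 57.28 ≥ 184 − 24.8·s*, i.e. s* ≥ 5.11.
Both must hold, so s* = max(3.01, 5.11) = 5.11. The mid-ability type's constraint binds.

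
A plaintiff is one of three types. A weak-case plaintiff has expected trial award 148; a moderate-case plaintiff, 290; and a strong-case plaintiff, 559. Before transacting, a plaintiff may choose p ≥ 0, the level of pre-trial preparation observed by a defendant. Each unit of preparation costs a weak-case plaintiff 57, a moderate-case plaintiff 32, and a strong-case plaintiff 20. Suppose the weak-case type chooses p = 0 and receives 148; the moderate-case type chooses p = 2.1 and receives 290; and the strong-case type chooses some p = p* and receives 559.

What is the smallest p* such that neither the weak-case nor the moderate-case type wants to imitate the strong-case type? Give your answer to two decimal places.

10.51

Weak-case type (on-path payoff 148) won't mimic when 148 ≥ 559 − 57·p*, i.e. p* ≥ 7.21.
Moderate-case type (on-path payoff 290 − 32×2.1 = 222.8) won't mimic when 222.8 ≥ 559 − 32·p*, i.e. p* ≥ 10.51.
Both must hold, so p* = max(7.21, 10.51) = 10.51. The moderate-case type's constraint binds.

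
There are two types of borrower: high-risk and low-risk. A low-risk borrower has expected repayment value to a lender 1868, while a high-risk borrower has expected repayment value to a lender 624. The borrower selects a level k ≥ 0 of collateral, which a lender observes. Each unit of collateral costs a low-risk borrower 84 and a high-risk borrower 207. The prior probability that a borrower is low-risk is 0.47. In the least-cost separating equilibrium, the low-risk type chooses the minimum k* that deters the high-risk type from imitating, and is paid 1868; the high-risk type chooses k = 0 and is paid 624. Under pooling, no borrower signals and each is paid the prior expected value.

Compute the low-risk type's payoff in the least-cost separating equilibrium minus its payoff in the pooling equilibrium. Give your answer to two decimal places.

154.51

Least-cost separating signal: k* solves 624 = 1868 − 207·k*, so k* = (1868 − 624)/207 ≈ 6.0097.
Low-risk type's separating payoff: 1868 − 84 × k* = 1868 − 84 × (1868 − 624)/207 = 1868 − 104496/207 ≈ 1363.1884.
Pooling payoff: 0.47 × 1868 + 0.53 × 624 = 1208.68.
Difference: 1363.1884 − 1208.68 = 154.5084, i.e. 154.51 to two decimal places.
The low-risk type prefers to separate.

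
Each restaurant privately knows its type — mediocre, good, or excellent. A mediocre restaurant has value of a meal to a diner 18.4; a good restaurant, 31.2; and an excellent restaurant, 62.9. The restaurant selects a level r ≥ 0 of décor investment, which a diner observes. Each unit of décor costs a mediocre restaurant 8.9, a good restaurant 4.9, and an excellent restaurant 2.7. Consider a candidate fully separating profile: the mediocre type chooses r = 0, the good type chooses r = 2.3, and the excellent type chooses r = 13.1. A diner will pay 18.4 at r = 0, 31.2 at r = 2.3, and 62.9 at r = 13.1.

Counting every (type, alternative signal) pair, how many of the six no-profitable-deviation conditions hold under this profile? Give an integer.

Excellent (own payoff 62.9 − 2.7×13.1 = 27.53): to r=0 gives 18.4 → no gain ✓; to r=2.3 gives 31.2 − 2.7×2.3 = 24.99 → no gain ✓.
Good (own payoff 31.2 − 4.9×2.3 = 19.93): to r=0 gives 18.4 → no gain ✓; to r=13.1 gives 62.9 − 4.9×13.1 = -1.29 → no gain ✓.
Mediocre (own payoff 18.4): to r=2.3 gives 31.2 − 8.9×2.3 = 10.73 → no gain ✓; to r=13.1 gives 62.9 − 8.9×13.1 = -53.69 → no gain ✓.
6 of the 6 constraints hold; this profile is a separating equilibrium.

6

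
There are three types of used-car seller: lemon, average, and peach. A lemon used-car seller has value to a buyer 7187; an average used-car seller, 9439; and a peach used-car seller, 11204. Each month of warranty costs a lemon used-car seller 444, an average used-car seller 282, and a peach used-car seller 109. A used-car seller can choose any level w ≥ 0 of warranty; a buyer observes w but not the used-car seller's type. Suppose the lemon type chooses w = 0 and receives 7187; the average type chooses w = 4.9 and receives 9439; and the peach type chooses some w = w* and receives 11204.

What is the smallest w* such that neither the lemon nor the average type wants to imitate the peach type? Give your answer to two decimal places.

11.16

Average type (on-path payoff 9439 − 282×4.9 = 8057.2) won't mimic when 8057.2 ≥ 11204 − 282·w*, i.e. w* ≥ 11.16.
Lemon type (on-path payoff 7187) won't mimic when 7187 ≥ 11204 − 444·w*, i.e. w* ≥ 9.05.
Both must hold, so w* = max(9.05, 11.16) = 11.16. The average type's constraint binds.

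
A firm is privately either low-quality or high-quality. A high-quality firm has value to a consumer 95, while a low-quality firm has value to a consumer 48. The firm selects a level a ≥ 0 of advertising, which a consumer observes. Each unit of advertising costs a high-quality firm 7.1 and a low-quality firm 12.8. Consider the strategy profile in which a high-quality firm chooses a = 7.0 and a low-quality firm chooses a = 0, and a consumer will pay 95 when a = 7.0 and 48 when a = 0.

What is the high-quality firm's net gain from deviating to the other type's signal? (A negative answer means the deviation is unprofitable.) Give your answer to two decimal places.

Playing a = 7.0 the high-quality firm receives 95 − 7.1 × 7.0 = 45.3.
Deviating to a = 0 yields 48 instead.
Gain from deviating: 48 − 45.3 = 2.70.
The gain is positive, so the high-quality type's incentive-compatibility constraint is violated — this profile is not a separating equilibrium.

2.70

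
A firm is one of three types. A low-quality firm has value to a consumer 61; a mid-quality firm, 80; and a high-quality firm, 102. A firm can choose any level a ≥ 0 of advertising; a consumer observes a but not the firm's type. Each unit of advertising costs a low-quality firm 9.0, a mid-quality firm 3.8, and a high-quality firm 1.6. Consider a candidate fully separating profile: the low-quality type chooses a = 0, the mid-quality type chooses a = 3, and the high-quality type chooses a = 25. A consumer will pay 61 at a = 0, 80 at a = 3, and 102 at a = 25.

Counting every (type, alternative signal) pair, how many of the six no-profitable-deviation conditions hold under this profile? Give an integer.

5

Mid-quality (own payoff 80 − 3.8×3 = 68.6): to a=0 gives 61 → no gain ✓; to a=25 gives 102 − 3.8×25 = 7 → no gain ✓.
Low-quality (own payoff 61): to a=3 gives 80 − 9.0×3 = 53 → no gain ✓; to a=25 gives 102 − 9.0×25 = -123 → no gain ✓.
High-quality (own payoff 102 − 1.6×25 = 62): to a=0 gives 61 → no gain ✓; to a=3 gives 80 − 1.6×3 = 75.2 → profitable ✗.
5 of the 6 constraints hold; not an equilibrium.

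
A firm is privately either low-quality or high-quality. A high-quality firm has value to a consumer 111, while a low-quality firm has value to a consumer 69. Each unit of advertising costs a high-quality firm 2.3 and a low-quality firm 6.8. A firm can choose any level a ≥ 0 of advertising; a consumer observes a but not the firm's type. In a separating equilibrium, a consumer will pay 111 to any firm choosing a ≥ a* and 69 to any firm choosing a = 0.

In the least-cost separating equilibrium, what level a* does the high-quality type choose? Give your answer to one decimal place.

A low-quality firm choosing a = 0 receives 69.
Imitating at a* instead would pay 111 at cost 6.8·a*, netting 111 − 6.8·a*.
Indifference: 69 = 111 − 6.8·a*, so a* = (111 − 69) / 6.8 ≈ 6.2.
At a* the low-quality type's incentive constraint just binds; the high-quality type strictly prefers a* since its per-unit cost is lower.

6.2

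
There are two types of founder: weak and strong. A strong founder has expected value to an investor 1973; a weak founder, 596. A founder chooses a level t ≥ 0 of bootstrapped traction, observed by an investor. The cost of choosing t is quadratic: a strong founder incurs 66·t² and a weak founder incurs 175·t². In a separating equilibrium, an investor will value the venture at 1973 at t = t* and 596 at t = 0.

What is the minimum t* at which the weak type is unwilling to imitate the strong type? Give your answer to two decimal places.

2.81

The weak type at t = 0 receives 596; imitating at t* yields 1973 − 175·t*².
Indifference: 596 = 1973 − 175·t*², so t*² = (1973 − 596) / 175 ≈ 7.8686.
t* = √7.8686 ≈ 2.81.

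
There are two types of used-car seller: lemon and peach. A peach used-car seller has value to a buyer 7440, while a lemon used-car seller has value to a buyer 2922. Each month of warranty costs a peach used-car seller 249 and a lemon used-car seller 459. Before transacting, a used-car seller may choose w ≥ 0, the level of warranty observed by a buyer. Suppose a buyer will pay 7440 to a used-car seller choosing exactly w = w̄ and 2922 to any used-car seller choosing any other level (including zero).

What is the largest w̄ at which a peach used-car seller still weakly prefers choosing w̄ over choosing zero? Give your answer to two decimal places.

18.14

Choosing w̄ yields the peach type 7440 − 249·w̄; choosing zero yields 2922.
The peach type is indifferent at 7440 − 249·w̄ = 2922, i.e. w̄ = (7440 − 2922) / 249 ≈ 18.14.
For any w̄ above 18.14 the peach type would rather pool at zero, so separation collapses.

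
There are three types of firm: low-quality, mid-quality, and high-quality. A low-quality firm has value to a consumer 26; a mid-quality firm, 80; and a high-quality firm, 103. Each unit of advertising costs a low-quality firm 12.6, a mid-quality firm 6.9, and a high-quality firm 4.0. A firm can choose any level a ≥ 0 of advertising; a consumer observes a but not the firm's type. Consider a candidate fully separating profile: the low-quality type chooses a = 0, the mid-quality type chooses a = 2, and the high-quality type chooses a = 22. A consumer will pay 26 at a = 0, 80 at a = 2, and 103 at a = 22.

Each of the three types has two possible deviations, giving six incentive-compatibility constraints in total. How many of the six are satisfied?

Low-quality (own payoff 26): to a=2 gives 80 − 12.6×2 = 54.8 → profitable ✗; to a=22 gives 103 − 12.6×22 = -174.2 → no gain ✓.
High-quality (own payoff 103 − 4.0×22 = 15): to a=0 gives 26 → profitable ✗; to a=2 gives 80 − 4.0×2 = 72 → profitable ✗.
Mid-quality (own payoff 80 − 6.9×2 = 66.2): to a=0 gives 26 → no gain ✓; to a=22 gives 103 − 6.9×22 = -48.8 → no gain ✓.
3 of the 6 constraints hold; not an equilibrium.

3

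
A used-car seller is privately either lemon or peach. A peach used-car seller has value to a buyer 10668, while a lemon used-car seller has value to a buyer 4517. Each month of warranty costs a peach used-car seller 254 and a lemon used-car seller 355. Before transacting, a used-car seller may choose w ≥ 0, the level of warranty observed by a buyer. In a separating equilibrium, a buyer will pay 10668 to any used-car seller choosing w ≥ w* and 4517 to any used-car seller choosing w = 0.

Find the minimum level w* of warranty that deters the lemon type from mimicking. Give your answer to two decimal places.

17.33

A lemon used-car seller choosing w = 0 receives 4517.
Imitating at w* instead would pay 10668 at cost 355·w*, netting 10668 − 355·w*.
Indifference: 4517 = 10668 − 355·w*, so w* = (10668 − 4517) / 355 ≈ 17.33.
At w* the lemon type's incentive constraint just binds; the peach type strictly prefers w* since its per-unit cost is lower.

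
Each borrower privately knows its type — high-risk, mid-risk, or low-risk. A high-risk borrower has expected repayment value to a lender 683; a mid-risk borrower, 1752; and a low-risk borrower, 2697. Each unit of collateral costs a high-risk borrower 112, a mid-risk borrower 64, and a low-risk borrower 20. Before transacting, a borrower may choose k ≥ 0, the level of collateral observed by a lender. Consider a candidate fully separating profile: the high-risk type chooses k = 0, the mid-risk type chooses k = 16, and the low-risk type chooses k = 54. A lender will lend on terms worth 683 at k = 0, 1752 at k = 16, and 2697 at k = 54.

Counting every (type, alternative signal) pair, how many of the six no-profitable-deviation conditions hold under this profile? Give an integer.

Mid-risk (own payoff 1752 − 64×16 = 728): to k=0 gives 683 → no gain ✓; to k=54 gives 2697 − 64×54 = -759 → no gain ✓.
Low-risk (own payoff 2697 − 20×54 = 1617): to k=0 gives 683 → no gain ✓; to k=16 gives 1752 − 20×16 = 1432 → no gain ✓.
High-risk (own payoff 683): to k=16 gives 1752 − 112×16 = -40 → no gain ✓; to k=54 gives 2697 − 112×54 = -3351 → no gain ✓.
6 of the 6 constraints hold; this profile is a separating equilibrium.

6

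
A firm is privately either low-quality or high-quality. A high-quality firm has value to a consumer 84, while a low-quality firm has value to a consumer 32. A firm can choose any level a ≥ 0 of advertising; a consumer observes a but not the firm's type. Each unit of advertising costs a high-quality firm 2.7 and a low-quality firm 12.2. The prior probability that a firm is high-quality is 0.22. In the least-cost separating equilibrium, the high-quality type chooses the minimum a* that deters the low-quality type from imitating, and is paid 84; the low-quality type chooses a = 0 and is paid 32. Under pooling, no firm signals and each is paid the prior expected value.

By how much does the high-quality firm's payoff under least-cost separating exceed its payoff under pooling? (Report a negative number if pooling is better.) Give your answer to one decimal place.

29.1

Least-cost separating signal: a* solves 32 = 84 − 12.2·a*, so a* = (84 − 32)/12.2 ≈ 4.2623.
High-quality type's separating payoff: 84 − 2.7 × a* = 84 − 2.7 × (84 − 32)/12.2 = 84 − 140.4/12.2 ≈ 72.492.
Pooling payoff: 0.22 × 84 + 0.78 × 32 = 43.44.
Difference: 72.492 − 43.44 = 29.052, i.e. 29.1 to one decimal place.
The high-quality type prefers to separate.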